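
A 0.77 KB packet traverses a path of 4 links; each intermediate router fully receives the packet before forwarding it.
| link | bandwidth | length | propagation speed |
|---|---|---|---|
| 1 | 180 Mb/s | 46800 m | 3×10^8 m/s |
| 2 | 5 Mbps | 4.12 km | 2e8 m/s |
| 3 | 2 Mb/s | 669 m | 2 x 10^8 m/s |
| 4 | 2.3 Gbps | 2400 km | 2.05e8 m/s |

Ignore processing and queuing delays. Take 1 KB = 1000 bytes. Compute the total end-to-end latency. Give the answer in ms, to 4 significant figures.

L = 6160 bits.
Transmission delays (L/R per hop): 0.0342222, 1.232, 3.08, 0.00267826 ms; sum = 4.3489 ms.
Propagation delays (d/s per hop): 0.156, 0.0206, 0.003345, 11.7073 ms; sum = 11.8873 ms.
End-to-end = 16.24 ms.

16.24 ms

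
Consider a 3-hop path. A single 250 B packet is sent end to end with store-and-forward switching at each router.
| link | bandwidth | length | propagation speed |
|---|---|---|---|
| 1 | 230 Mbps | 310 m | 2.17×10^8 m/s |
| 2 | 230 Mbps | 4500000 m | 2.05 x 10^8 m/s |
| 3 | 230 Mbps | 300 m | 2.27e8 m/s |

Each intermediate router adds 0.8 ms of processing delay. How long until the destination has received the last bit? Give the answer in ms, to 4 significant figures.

L = 250 × 8 = 2000 bits.
Transmission delay per hop = L/R = 2000/230000000 = 0.00869565 ms; 3 hops → 0.026087 ms.
Propagation delays (d/s per hop): 0.00142857, 21.9512, 0.00132159 ms; sum = 21.954 ms.
Processing at 2 router(s): 2 × 0.8 ms = 1.6 ms.
End-to-end = 23.58 ms.

23.58 ms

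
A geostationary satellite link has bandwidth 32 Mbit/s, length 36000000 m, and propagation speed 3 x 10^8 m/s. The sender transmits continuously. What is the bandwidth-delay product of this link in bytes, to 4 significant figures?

480000 bytes

Propagation delay = 36000000 / 300000000 = 0.12 s.
BDP = R × t_prop = 32000000 × 0.12 = 3840000 bits.
In bytes: 3840000/8 = 480000 bytes.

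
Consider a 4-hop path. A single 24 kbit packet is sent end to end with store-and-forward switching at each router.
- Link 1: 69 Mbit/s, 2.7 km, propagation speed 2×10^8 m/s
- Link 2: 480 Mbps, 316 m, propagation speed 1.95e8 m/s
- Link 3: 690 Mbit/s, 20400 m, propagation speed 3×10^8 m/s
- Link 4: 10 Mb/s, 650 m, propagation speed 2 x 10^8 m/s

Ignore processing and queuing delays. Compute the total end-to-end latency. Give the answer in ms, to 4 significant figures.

L = 24000 bits.
Transmission delays (L/R per hop): 0.347826, 0.05, 0.0347826, 2.4 ms; sum = 2.83261 ms.
Propagation delays (d/s per hop): 0.0135, 0.00162051, 0.068, 0.00325 ms; sum = 0.0863705 ms.
End-to-end = 2.919 ms.

2.919 ms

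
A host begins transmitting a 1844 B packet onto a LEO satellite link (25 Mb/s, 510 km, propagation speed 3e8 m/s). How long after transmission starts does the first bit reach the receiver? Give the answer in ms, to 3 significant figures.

First bit experiences only propagation delay: d/s = 510000/300000000 = 1.70 ms.

1.70 ms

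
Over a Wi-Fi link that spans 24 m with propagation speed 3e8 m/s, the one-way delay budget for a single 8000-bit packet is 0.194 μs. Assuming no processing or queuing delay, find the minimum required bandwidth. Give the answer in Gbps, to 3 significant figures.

Propagation delay = 24 / 300000000 = 0.08 μs.
Transmission budget = 0.194 − 0.08 = 0.114 μs.
R ≥ L / t_tx = 8000 bits / 1.14e-07 s = 70.2 Gbps.

70.2 Gbps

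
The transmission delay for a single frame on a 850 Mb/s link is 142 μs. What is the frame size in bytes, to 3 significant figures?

15100 bytes

L = R × t_tx = 850000000 b/s × 0.000142 s = 120700 bits.
In bytes: 120700 / 8 = 15100 bytes.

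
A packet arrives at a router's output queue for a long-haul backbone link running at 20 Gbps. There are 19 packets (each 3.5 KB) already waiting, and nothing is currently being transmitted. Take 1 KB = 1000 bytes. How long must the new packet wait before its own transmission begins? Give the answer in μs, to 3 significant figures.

26.6 μs

Each queued packet: L/R = 28000/20000000000 = 1.4 μs.
19 queued → 26.6 μs.
Queuing delay = 26.6 μs.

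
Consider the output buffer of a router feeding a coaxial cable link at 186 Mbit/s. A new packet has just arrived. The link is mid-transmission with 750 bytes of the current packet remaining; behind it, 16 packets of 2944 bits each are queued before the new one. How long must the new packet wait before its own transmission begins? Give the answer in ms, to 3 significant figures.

Each queued packet: L/R = 2944/186000000 = 0.015828 ms.
16 queued → 0.253247 ms.
Plus remaining 6000 bits of current packet: 0.0322581 ms.
Queuing delay = 0.286 ms.

0.286 ms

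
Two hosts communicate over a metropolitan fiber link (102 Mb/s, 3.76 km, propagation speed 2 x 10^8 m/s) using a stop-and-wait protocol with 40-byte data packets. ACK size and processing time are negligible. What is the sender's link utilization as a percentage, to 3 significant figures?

t_tx = L/R = 320/102000000 = 3.13725e-06 s.
t_prop = 3760/200000000 = 1.88e-05 s; RTT = 3.76e-05 s.
Cycle = t_tx + RTT = 4.07373e-05 s.
Utilization = t_tx / cycle = 3.13725e-06/4.07373e-05 = 7.70 %.

7.70 %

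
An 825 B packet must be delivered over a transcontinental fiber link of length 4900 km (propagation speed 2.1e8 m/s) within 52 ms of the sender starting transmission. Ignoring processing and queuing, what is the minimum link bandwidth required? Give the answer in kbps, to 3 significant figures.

L = 6600 bits.
Propagation delay = 4900000 / 210000000 = 23.3333 ms.
Transmission budget = 52 − 23.3333 = 28.6667 ms.
R ≥ L / t_tx = 6600 bits / 0.0286667 s = 230 kbps.

230 kbps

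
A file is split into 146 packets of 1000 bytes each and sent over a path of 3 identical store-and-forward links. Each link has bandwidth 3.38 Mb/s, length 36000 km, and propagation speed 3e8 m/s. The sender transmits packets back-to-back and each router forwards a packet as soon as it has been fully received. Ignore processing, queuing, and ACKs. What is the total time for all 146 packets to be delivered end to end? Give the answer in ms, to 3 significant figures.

Per-hop transmission t_tx = L/R = 8000/3380000 = 2.36686 ms.
Per-hop propagation t_prop = 36000000/300000000 = 120 ms.
Pipeline fill: first packet needs 3·t_tx to clear all hops; remaining 145 packets each add one t_tx.
Total = (3+146-1)·t_tx + 3·t_prop = 148·2.36686 + 3·120 = 710 ms.

710 ms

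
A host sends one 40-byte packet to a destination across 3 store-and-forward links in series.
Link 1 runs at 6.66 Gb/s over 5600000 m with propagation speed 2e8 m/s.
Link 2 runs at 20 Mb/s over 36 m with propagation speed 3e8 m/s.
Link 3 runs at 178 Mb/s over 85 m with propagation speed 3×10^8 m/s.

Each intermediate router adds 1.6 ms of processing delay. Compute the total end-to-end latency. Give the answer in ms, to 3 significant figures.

31.2 ms

L = 40 × 8 = 320 bits.
Transmission delays (L/R per hop): 4.8048e-05, 0.016, 0.00179775 ms; sum = 0.0178458 ms.
Propagation delays (d/s per hop): 28, 0.00012, 0.000283333 ms; sum = 28.0004 ms.
Processing at 2 router(s): 2 × 1.6 ms = 3.2 ms.
End-to-end = 31.2 ms.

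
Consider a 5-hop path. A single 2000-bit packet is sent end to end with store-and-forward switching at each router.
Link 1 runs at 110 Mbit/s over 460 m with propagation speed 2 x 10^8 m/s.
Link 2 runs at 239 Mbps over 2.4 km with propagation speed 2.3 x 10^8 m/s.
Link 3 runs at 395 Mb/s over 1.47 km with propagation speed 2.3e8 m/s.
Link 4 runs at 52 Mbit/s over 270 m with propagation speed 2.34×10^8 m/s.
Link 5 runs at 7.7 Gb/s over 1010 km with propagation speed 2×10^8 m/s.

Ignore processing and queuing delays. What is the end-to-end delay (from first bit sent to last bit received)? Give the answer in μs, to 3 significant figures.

Transmission delays (L/R per hop): 18.1818, 8.3682, 5.06329, 38.4615, 0.25974 μs; sum = 70.3346 μs.
Propagation delays (d/s per hop): 2.3, 10.4348, 6.3913, 1.15385, 5050 μs; sum = 5070.28 μs.
End-to-end = 5140 μs.

5140 μs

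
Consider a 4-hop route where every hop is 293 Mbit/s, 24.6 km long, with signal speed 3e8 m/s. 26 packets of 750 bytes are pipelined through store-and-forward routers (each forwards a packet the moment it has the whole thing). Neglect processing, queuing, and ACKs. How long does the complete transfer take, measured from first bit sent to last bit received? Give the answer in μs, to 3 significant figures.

Per-hop transmission t_tx = L/R = 6000/293000000 = 20.4778 μs.
Per-hop propagation t_prop = 24600/300000000 = 82 μs.
Pipeline fill: first packet needs 4·t_tx to clear all hops; remaining 25 packets each add one t_tx.
Total = (4+26-1)·t_tx + 4·t_prop = 29·20.4778 + 4·82 = 922 μs.

922 μs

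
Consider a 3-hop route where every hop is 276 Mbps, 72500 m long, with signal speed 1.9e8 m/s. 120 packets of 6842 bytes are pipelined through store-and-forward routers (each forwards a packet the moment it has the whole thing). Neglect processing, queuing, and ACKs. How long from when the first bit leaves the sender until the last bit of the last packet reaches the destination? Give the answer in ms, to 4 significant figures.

Per-hop transmission t_tx = L/R = 54736/276000000 = 0.198319 ms.
Per-hop propagation t_prop = 72500/190000000 = 0.381579 ms.
Pipeline fill: first packet needs 3·t_tx to clear all hops; remaining 119 packets each add one t_tx.
Total = (3+120-1)·t_tx + 3·t_prop = 122·0.198319 + 3·0.381579 = 25.34 ms.

25.34 ms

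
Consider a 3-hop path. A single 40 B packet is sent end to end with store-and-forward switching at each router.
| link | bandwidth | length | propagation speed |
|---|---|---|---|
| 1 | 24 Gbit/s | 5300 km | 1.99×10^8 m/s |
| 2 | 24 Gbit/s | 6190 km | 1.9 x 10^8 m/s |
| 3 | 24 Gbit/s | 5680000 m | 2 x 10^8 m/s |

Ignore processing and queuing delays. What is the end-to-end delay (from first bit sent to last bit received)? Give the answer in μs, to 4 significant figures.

87610 μs

L = 40 × 8 = 320 bits.
Transmission delay per hop = L/R = 320/24000000000 = 0.0133333 μs; 3 hops → 0.04 μs.
Propagation delays (d/s per hop): 26633.2, 32578.9, 28400 μs; sum = 87612.1 μs.
End-to-end = 87610 μs.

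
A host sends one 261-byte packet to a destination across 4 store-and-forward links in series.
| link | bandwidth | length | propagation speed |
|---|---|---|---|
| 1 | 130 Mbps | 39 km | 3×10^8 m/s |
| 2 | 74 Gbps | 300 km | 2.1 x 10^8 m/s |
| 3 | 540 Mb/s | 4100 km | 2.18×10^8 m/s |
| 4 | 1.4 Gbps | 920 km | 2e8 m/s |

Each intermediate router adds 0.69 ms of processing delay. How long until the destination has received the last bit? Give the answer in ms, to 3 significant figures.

L = 261 × 8 = 2088 bits.
Transmission delays (L/R per hop): 0.0160615, 2.82162e-05, 0.00386667, 0.00149143 ms; sum = 0.0214478 ms.
Propagation delays (d/s per hop): 0.13, 1.42857, 18.8073, 4.6 ms; sum = 24.9659 ms.
Processing at 3 router(s): 3 × 0.69 ms = 2.07 ms.
End-to-end = 27.1 ms.

27.1 ms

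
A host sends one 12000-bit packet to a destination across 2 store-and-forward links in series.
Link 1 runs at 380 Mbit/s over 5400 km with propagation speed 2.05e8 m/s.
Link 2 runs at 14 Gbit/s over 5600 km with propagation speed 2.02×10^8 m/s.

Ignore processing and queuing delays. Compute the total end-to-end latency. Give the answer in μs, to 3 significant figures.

Transmission delays (L/R per hop): 31.5789, 0.857143 μs; sum = 32.4361 μs.
Propagation delays (d/s per hop): 26341.5, 27722.8 μs; sum = 54064.2 μs.
End-to-end = 54100 μs.

54100 μs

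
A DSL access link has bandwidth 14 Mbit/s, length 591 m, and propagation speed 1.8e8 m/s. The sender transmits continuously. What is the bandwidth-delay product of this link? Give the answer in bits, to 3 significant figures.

46.0 bits

Propagation delay = 591 / 180000000 = 3.28333e-06 s.
BDP = R × t_prop = 14000000 × 3.28333e-06 = 45.9667 bits.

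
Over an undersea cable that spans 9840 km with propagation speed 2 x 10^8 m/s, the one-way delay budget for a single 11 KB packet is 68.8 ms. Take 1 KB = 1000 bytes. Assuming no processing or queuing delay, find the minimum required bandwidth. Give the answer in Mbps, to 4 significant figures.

L = 88000 bits.
Propagation delay = 9840000 / 200000000 = 49.2 ms.
Transmission budget = 68.8 − 49.2 = 19.6 ms.
R ≥ L / t_tx = 88000 bits / 0.0196 s = 4.490 Mbps.

4.490 Mbps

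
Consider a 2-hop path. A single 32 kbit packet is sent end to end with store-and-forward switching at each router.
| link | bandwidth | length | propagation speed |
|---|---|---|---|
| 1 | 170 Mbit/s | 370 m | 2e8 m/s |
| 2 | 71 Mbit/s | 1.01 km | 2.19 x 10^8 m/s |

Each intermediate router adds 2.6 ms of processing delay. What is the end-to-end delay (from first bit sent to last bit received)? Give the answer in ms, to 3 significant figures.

3.25 ms

L = 32000 bits.
Transmission delays (L/R per hop): 0.188235, 0.450704 ms; sum = 0.63894 ms.
Propagation delays (d/s per hop): 0.00185, 0.00461187 ms; sum = 0.00646187 ms.
Processing at 1 router(s): 1 × 2.6 ms = 2.6 ms.
End-to-end = 3.25 ms.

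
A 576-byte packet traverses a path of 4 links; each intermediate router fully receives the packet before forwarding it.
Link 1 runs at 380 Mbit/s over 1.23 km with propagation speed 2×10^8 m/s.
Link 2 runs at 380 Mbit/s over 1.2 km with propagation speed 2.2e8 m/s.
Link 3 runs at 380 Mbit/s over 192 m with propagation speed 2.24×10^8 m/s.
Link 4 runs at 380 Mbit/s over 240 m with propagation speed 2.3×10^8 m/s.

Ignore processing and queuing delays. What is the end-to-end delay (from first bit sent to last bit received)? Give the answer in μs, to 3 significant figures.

62.0 μs

L = 576 × 8 = 4608 bits.
Transmission delay per hop = L/R = 4608/380000000 = 12.1263 μs; 4 hops → 48.5053 μs.
Propagation delays (d/s per hop): 6.15, 5.45455, 0.857143, 1.04348 μs; sum = 13.5052 μs.
End-to-end = 62.0 μs.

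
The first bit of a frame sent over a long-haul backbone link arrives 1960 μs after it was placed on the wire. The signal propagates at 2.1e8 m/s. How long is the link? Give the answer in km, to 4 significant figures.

d = s × t_prop = 210000000 × 0.00196 = 411.6 km.

411.6 km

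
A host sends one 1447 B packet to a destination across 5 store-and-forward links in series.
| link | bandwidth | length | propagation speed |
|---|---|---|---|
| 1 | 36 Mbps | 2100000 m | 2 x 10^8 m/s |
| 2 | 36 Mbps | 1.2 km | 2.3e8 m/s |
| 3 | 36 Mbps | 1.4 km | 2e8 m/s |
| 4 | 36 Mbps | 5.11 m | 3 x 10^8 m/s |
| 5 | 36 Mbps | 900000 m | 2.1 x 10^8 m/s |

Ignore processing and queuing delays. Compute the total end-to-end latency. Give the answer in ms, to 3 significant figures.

L = 1447 × 8 = 11576 bits.
Transmission delay per hop = L/R = 11576/36000000 = 0.321556 ms; 5 hops → 1.60778 ms.
Propagation delays (d/s per hop): 10.5, 0.00521739, 0.007, 1.70333e-05, 4.28571 ms; sum = 14.7979 ms.
End-to-end = 16.4 ms.

16.4 ms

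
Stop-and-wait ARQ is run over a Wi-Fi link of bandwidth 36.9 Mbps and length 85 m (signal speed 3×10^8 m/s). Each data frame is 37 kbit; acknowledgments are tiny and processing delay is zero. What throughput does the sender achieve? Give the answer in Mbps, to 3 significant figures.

36.9 Mbps

t_tx = L/R = 37000/36900000 = 0.00100271 s.
t_prop = 85/300000000 = 2.83333e-07 s; RTT = 5.66667e-07 s.
Cycle = t_tx + RTT = 0.00100328 s.
Throughput = L / cycle = 37000 / 0.00100328 = 36.9 Mbps.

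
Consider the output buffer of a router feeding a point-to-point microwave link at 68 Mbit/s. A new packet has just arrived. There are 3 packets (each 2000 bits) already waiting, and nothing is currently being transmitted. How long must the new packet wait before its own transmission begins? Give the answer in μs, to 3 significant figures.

88.2 μs

Each queued packet: L/R = 2000/68000000 = 29.4118 μs.
3 queued → 88.2353 μs.
Queuing delay = 88.2 μs.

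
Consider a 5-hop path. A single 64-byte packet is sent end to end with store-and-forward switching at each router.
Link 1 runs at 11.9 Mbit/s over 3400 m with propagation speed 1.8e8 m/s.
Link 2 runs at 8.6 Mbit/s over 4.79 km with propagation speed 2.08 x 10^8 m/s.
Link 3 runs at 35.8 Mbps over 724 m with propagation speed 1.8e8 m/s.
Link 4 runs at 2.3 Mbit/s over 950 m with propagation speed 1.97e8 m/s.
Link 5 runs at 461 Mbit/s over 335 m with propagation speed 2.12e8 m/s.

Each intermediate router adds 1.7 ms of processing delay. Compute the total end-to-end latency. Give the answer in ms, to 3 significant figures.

7.19 ms

L = 64 × 8 = 512 bits.
Transmission delays (L/R per hop): 0.0430252, 0.0595349, 0.0143017, 0.222609, 0.00111063 ms; sum = 0.340581 ms.
Propagation delays (d/s per hop): 0.0188889, 0.0230288, 0.00402222, 0.00482234, 0.00158019 ms; sum = 0.0523425 ms.
Processing at 4 router(s): 4 × 1.7 ms = 6.8 ms.
End-to-end = 7.19 ms.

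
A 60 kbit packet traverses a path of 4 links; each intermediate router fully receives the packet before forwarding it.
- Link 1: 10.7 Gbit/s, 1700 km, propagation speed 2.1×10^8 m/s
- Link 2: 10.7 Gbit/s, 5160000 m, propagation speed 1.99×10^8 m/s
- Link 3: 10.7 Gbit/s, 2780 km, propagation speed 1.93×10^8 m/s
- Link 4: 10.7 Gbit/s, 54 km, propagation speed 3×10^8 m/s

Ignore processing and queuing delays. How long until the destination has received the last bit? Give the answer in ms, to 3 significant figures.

L = 60000 bits.
Transmission delay per hop = L/R = 60000/10700000000 = 0.00560748 ms; 4 hops → 0.0224299 ms.
Propagation delays (d/s per hop): 8.09524, 25.9296, 14.4041, 0.18 ms; sum = 48.609 ms.
End-to-end = 48.6 ms.

48.6 ms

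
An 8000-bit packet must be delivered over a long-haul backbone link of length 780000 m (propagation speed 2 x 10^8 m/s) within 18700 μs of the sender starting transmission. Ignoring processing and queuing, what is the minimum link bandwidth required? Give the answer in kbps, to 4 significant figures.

540.5 kbps

Propagation delay = 780000 / 200000000 = 3900 μs.
Transmission budget = 18700 − 3900 = 14800 μs.
R ≥ L / t_tx = 8000 bits / 0.0148 s = 540.5 kbps.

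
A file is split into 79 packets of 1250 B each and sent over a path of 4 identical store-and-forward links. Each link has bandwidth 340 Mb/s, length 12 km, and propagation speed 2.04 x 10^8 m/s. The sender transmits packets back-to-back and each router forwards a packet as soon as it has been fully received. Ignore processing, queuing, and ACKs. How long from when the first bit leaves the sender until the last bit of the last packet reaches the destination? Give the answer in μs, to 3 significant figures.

Per-hop transmission t_tx = L/R = 10000/340000000 = 29.4118 μs.
Per-hop propagation t_prop = 12000/204000000 = 58.8235 μs.
Pipeline fill: first packet needs 4·t_tx to clear all hops; remaining 78 packets each add one t_tx.
Total = (4+79-1)·t_tx + 4·t_prop = 82·29.4118 + 4·58.8235 = 2650 μs.

2650 μs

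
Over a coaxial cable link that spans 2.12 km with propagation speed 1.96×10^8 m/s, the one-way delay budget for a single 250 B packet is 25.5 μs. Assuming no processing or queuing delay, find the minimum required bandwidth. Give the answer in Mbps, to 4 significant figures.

L = 2000 bits.
Propagation delay = 2120 / 196000000 = 10.8163 μs.
Transmission budget = 25.5 − 10.8163 = 14.6837 μs.
R ≥ L / t_tx = 2000 bits / 1.46837e-05 s = 136.2 Mbps.

136.2 Mbps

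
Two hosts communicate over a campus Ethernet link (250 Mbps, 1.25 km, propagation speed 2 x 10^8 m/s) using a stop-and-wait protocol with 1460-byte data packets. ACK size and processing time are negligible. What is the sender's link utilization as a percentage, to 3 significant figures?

78.9 %

t_tx = L/R = 11680/250000000 = 4.672e-05 s.
t_prop = 1250/200000000 = 6.25e-06 s; RTT = 1.25e-05 s.
Cycle = t_tx + RTT = 5.922e-05 s.
Utilization = t_tx / cycle = 4.672e-05/5.922e-05 = 78.9 %.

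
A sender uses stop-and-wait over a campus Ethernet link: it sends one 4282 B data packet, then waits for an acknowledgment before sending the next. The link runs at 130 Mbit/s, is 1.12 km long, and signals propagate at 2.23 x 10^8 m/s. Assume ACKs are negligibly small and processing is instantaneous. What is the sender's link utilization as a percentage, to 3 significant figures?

96.3 %

t_tx = L/R = 34256/130000000 = 0.000263508 s.
t_prop = 1120/223000000 = 5.02242e-06 s; RTT = 1.00448e-05 s.
Cycle = t_tx + RTT = 0.000273553 s.
Utilization = t_tx / cycle = 0.000263508/0.000273553 = 96.3 %.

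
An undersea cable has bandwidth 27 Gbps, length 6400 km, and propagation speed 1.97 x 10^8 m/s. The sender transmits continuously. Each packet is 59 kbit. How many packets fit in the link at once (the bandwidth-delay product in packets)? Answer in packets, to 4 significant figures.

14870 packets

Propagation delay = 6400000 / 197000000 = 0.0324873 s.
BDP = R × t_prop = 27000000000 × 0.0324873 = 877157000 bits.
In packets of 59000 bits: 14870 packets.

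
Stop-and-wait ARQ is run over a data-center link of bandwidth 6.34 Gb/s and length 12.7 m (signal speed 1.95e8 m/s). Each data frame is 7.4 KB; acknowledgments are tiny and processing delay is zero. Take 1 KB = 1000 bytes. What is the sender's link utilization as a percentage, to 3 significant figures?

t_tx = L/R = 59200/6340000000 = 9.33754e-06 s.
t_prop = 12.7/195000000 = 6.51282e-08 s; RTT = 1.30256e-07 s.
Cycle = t_tx + RTT = 9.4678e-06 s.
Utilization = t_tx / cycle = 9.33754e-06/9.4678e-06 = 98.6 %.

98.6 %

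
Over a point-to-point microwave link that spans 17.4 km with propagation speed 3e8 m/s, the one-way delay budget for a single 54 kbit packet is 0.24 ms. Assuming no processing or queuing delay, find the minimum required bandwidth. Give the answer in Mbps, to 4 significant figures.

296.7 Mbps

Propagation delay = 17400 / 300000000 = 0.058 ms.
Transmission budget = 0.24 − 0.058 = 0.182 ms.
R ≥ L / t_tx = 54000 bits / 0.000182 s = 296.7 Mbps.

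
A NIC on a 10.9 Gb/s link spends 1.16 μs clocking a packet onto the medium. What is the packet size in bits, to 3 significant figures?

12600 bits

L = R × t_tx = 10900000000 b/s × 1.16e-06 s = 12644 bits.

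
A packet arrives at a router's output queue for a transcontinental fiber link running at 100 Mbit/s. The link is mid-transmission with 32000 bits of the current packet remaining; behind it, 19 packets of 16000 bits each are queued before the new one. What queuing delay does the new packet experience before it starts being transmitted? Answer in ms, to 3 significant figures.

Each queued packet: L/R = 16000/100000000 = 0.16 ms.
19 queued → 3.04 ms.
Plus remaining 32000 bits of current packet: 0.32 ms.
Queuing delay = 3.36 ms.

3.36 ms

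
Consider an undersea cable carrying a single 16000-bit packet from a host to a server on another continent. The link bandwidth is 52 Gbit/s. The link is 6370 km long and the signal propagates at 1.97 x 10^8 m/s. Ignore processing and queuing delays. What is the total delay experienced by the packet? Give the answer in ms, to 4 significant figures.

32.34 ms

Transmission delay = L/R = 16000 / 52000000000 = 0.000307692 ms.
Propagation delay = d/s = 6370000 m / 197000000 m/s = 32.335 ms.
Total = 32.34 ms.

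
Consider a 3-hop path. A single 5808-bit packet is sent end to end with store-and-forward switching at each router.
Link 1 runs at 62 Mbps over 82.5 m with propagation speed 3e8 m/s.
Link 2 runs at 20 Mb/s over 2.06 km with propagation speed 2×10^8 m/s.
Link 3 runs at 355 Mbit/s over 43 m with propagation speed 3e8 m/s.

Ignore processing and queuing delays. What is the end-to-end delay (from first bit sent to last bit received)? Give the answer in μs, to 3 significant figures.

411 μs

Transmission delays (L/R per hop): 93.6774, 290.4, 16.3606 μs; sum = 400.438 μs.
Propagation delays (d/s per hop): 0.275, 10.3, 0.143333 μs; sum = 10.7183 μs.
End-to-end = 411 μs.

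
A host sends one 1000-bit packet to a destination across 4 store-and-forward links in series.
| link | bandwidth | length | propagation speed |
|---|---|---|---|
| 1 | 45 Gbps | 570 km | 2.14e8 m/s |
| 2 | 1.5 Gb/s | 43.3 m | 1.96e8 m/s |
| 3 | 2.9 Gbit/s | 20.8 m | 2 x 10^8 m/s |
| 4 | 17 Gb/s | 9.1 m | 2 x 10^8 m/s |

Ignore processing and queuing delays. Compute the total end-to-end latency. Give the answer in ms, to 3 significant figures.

2.67 ms

Transmission delays (L/R per hop): 2.22222e-05, 0.000666667, 0.000344828, 5.88235e-05 ms; sum = 0.00109254 ms.
Propagation delays (d/s per hop): 2.66355, 0.000220918, 0.000104, 4.55e-05 ms; sum = 2.66392 ms.
End-to-end = 2.67 ms.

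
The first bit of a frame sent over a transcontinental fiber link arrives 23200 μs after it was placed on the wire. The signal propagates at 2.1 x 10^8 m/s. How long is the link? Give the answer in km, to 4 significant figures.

d = s × t_prop = 210000000 × 0.0232 = 4872 km.

4872 km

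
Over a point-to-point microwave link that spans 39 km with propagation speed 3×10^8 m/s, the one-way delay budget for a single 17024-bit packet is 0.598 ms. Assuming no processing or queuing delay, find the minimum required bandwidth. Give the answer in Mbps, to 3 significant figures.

36.4 Mbps

Propagation delay = 39000 / 300000000 = 0.13 ms.
Transmission budget = 0.598 − 0.13 = 0.468 ms.
R ≥ L / t_tx = 17024 bits / 0.000468 s = 36.4 Mbps.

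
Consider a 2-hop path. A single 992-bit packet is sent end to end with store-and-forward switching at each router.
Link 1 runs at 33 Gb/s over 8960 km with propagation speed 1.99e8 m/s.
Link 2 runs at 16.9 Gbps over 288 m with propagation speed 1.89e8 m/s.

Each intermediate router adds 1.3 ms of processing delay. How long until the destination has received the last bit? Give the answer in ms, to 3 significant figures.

46.3 ms

Transmission delays (L/R per hop): 3.00606e-05, 5.86982e-05 ms; sum = 8.87588e-05 ms.
Propagation delays (d/s per hop): 45.0251, 0.00152381 ms; sum = 45.0266 ms.
Processing at 1 router(s): 1 × 1.3 ms = 1.3 ms.
End-to-end = 46.3 ms.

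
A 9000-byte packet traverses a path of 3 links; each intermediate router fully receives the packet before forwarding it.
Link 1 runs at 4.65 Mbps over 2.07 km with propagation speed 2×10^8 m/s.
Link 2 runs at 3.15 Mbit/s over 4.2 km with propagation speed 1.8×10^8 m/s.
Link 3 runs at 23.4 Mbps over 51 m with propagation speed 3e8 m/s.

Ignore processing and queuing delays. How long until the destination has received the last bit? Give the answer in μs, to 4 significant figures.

L = 9000 × 8 = 72000 bits.
Transmission delays (L/R per hop): 15483.9, 22857.1, 3076.92 μs; sum = 41417.9 μs.
Propagation delays (d/s per hop): 10.35, 23.3333, 0.17 μs; sum = 33.8533 μs.
End-to-end = 41450 μs.

41450 μs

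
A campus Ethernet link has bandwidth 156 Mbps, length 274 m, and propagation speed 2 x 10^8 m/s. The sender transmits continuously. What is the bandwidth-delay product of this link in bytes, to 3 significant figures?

26.7 bytes

Propagation delay = 274 / 200000000 = 1.37e-06 s.
BDP = R × t_prop = 156000000 × 1.37e-06 = 213.72 bits.
In bytes: 213.72/8 = 26.7 bytes.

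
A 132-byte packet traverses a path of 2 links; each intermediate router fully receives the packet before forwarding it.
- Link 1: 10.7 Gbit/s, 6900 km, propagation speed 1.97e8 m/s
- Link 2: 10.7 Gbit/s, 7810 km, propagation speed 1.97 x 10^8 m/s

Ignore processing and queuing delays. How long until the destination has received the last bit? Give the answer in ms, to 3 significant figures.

74.7 ms

L = 132 × 8 = 1056 bits.
Transmission delay per hop = L/R = 1056/10700000000 = 9.86916e-05 ms; 2 hops → 0.000197383 ms.
Propagation delays (d/s per hop): 35.0254, 39.6447 ms; sum = 74.6701 ms.
End-to-end = 74.7 ms.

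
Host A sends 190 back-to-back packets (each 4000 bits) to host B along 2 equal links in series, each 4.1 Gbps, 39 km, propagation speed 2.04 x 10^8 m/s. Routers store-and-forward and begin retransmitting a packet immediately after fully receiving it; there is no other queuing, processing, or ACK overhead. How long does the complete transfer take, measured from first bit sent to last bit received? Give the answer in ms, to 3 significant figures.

Per-hop transmission t_tx = L/R = 4000/4.1e+09 = 0.00097561 ms.
Per-hop propagation t_prop = 39000/204000000 = 0.191176 ms.
Pipeline fill: first packet needs 2·t_tx to clear all hops; remaining 189 packets each add one t_tx.
Total = (2+190-1)·t_tx + 2·t_prop = 191·0.00097561 + 2·0.191176 = 0.569 ms.

0.569 ms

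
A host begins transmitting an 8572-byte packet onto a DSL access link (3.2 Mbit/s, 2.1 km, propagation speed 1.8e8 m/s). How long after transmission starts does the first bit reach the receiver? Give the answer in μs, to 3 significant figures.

First bit experiences only propagation delay: d/s = 2100/180000000 = 11.7 μs.

11.7 μs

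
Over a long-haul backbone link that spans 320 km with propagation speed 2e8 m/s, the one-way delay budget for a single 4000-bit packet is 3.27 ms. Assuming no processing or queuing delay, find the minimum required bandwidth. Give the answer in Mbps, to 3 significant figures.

Propagation delay = 320000 / 200000000 = 1.6 ms.
Transmission budget = 3.27 − 1.6 = 1.67 ms.
R ≥ L / t_tx = 4000 bits / 0.00167 s = 2.40 Mbps.

2.40 Mbps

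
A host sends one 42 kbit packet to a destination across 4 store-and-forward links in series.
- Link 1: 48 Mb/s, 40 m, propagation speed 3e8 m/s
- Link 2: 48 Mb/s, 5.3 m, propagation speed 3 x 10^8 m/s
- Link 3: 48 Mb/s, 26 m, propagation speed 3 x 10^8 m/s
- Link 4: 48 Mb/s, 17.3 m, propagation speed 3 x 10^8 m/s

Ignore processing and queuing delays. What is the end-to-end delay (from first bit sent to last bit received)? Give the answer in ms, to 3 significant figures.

L = 42000 bits.
Transmission delay per hop = L/R = 42000/48000000 = 0.875 ms; 4 hops → 3.5 ms.
Propagation delays (d/s per hop): 0.000133333, 1.76667e-05, 8.66667e-05, 5.76667e-05 ms; sum = 0.000295333 ms.
End-to-end = 3.50 ms.

3.50 ms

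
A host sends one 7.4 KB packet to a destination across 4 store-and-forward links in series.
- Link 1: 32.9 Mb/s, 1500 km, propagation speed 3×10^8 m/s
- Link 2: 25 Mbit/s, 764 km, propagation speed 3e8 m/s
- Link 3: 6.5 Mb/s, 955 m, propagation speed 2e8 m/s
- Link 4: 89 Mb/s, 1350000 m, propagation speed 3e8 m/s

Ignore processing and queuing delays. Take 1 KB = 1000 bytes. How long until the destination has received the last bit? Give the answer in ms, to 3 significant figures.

26.0 ms

L = 59200 bits.
Transmission delays (L/R per hop): 1.79939, 2.368, 9.10769, 0.665169 ms; sum = 13.9403 ms.
Propagation delays (d/s per hop): 5, 2.54667, 0.004775, 4.5 ms; sum = 12.0514 ms.
End-to-end = 26.0 ms.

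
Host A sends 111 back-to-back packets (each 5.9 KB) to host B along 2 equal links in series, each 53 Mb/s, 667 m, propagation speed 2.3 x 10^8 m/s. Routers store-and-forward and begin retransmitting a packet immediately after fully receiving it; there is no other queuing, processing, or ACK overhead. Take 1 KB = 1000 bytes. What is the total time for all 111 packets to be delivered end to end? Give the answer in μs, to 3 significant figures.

Per-hop transmission t_tx = L/R = 47200/53000000 = 890.566 μs.
Per-hop propagation t_prop = 667/2.3e+08 = 2.9 μs.
Pipeline fill: first packet needs 2·t_tx to clear all hops; remaining 110 packets each add one t_tx.
Total = (2+111-1)·t_tx + 2·t_prop = 112·890.566 + 2·2.9 = 99700 μs.

99700 μs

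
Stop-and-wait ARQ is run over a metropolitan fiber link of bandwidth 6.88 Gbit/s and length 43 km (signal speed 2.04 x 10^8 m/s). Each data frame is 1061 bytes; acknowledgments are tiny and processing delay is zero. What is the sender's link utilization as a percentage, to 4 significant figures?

t_tx = L/R = 8488/6880000000 = 1.23372e-06 s.
t_prop = 43000/204000000 = 0.000210784 s; RTT = 0.000421569 s.
Cycle = t_tx + RTT = 0.000422802 s.
Utilization = t_tx / cycle = 1.23372e-06/0.000422802 = 0.2918 %.

0.2918 %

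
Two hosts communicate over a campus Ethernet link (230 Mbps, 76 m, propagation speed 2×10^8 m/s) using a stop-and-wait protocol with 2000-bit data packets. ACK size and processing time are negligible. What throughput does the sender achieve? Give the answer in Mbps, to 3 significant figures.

212 Mbps

t_tx = L/R = 2000/230000000 = 8.69565e-06 s.
t_prop = 76/200000000 = 3.8e-07 s; RTT = 7.6e-07 s.
Cycle = t_tx + RTT = 9.45565e-06 s.
Throughput = L / cycle = 2000 / 9.45565e-06 = 212 Mbps.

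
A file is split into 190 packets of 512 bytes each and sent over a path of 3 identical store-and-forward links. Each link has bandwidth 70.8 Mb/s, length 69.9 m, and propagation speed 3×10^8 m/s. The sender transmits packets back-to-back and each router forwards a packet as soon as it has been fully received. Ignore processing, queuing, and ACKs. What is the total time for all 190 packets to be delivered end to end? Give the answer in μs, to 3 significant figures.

11100 μs

Per-hop transmission t_tx = L/R = 4096/70800000 = 57.8531 μs.
Per-hop propagation t_prop = 69.9/300000000 = 0.233 μs.
Pipeline fill: first packet needs 3·t_tx to clear all hops; remaining 189 packets each add one t_tx.
Total = (3+190-1)·t_tx + 3·t_prop = 192·57.8531 + 3·0.233 = 11100 μs.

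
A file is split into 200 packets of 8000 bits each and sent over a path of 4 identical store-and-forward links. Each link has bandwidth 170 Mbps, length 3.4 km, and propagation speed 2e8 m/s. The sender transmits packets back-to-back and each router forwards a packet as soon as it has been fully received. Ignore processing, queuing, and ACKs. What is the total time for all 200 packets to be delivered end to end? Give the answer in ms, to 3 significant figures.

9.62 ms

Per-hop transmission t_tx = L/R = 8000/170000000 = 0.0470588 ms.
Per-hop propagation t_prop = 3400/200000000 = 0.017 ms.
Pipeline fill: first packet needs 4·t_tx to clear all hops; remaining 199 packets each add one t_tx.
Total = (4+200-1)·t_tx + 4·t_prop = 203·0.0470588 + 4·0.017 = 9.62 ms.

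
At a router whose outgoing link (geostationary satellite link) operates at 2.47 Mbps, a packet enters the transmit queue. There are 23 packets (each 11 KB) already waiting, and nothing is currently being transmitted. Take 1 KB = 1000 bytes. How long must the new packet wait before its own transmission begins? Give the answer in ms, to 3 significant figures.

819 ms

Each queued packet: L/R = 88000/2470000 = 35.6275 ms.
23 queued → 819.433 ms.
Queuing delay = 819 ms.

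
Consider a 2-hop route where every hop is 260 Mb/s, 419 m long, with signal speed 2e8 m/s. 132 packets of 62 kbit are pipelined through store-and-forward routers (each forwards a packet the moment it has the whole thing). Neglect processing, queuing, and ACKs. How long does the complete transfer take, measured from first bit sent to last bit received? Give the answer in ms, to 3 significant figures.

31.7 ms

Per-hop transmission t_tx = L/R = 62000/260000000 = 0.238462 ms.
Per-hop propagation t_prop = 419/200000000 = 0.002095 ms.
Pipeline fill: first packet needs 2·t_tx to clear all hops; remaining 131 packets each add one t_tx.
Total = (2+132-1)·t_tx + 2·t_prop = 133·0.238462 + 2·0.002095 = 31.7 ms.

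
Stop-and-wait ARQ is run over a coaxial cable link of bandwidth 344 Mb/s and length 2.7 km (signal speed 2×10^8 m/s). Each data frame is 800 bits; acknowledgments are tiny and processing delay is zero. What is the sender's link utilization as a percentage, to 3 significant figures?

7.93 %

t_tx = L/R = 800/344000000 = 2.32558e-06 s.
t_prop = 2700/200000000 = 1.35e-05 s; RTT = 2.7e-05 s.
Cycle = t_tx + RTT = 2.93256e-05 s.
Utilization = t_tx / cycle = 2.32558e-06/2.93256e-05 = 7.93 %.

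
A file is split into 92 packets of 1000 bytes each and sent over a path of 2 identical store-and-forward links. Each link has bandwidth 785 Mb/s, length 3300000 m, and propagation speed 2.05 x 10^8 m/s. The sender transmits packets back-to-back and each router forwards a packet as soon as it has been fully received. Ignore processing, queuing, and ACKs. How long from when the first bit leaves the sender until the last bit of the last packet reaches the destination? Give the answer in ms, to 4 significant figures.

Per-hop transmission t_tx = L/R = 8000/785000000 = 0.0101911 ms.
Per-hop propagation t_prop = 3300000/2.05e+08 = 16.0976 ms.
Pipeline fill: first packet needs 2·t_tx to clear all hops; remaining 91 packets each add one t_tx.
Total = (2+92-1)·t_tx + 2·t_prop = 93·0.0101911 + 2·16.0976 = 33.14 ms.

33.14 ms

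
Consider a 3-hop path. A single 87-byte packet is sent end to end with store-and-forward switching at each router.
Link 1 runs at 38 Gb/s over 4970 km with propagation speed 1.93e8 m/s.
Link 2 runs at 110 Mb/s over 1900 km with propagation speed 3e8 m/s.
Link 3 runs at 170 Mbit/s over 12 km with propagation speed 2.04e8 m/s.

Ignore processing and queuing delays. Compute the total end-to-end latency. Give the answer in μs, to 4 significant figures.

L = 87 × 8 = 696 bits.
Transmission delays (L/R per hop): 0.0183158, 6.32727, 4.09412 μs; sum = 10.4397 μs.
Propagation delays (d/s per hop): 25751.3, 6333.33, 58.8235 μs; sum = 32143.5 μs.
End-to-end = 32150 μs.

32150 μs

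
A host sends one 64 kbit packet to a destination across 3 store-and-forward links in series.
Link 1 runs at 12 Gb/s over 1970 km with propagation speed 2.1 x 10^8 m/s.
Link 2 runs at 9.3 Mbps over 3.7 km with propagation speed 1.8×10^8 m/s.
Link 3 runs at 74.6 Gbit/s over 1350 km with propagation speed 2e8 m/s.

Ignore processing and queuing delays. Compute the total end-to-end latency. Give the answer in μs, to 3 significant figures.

23000 μs

L = 64000 bits.
Transmission delays (L/R per hop): 5.33333, 6881.72, 0.857909 μs; sum = 6887.91 μs.
Propagation delays (d/s per hop): 9380.95, 20.5556, 6750 μs; sum = 16151.5 μs.
End-to-end = 23000 μs.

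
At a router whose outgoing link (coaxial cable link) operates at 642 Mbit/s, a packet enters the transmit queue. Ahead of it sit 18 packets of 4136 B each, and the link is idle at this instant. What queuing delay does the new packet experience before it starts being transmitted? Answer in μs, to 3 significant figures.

928 μs

Each queued packet: L/R = 33088/642000000 = 51.5389 μs.
18 queued → 927.701 μs.
Queuing delay = 928 μs.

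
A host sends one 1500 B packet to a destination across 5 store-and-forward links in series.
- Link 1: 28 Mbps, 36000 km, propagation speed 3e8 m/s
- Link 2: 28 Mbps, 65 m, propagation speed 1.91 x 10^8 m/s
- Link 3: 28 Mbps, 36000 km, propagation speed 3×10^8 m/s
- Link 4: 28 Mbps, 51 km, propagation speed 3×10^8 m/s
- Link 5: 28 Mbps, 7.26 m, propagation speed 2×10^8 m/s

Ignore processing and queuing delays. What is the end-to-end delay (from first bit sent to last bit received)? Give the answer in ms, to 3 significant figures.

242 ms

L = 1500 × 8 = 12000 bits.
Transmission delay per hop = L/R = 12000/28000000 = 0.428571 ms; 5 hops → 2.14286 ms.
Propagation delays (d/s per hop): 120, 0.000340314, 120, 0.17, 3.63e-05 ms; sum = 240.17 ms.
End-to-end = 242 ms.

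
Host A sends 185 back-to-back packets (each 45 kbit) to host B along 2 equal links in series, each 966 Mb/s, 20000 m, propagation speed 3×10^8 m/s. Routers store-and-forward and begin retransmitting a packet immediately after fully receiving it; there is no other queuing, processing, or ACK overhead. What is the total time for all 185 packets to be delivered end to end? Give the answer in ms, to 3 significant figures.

Per-hop transmission t_tx = L/R = 45000/966000000 = 0.0465839 ms.
Per-hop propagation t_prop = 20000/300000000 = 0.0666667 ms.
Pipeline fill: first packet needs 2·t_tx to clear all hops; remaining 184 packets each add one t_tx.
Total = (2+185-1)·t_tx + 2·t_prop = 186·0.0465839 + 2·0.0666667 = 8.80 ms.

8.80 ms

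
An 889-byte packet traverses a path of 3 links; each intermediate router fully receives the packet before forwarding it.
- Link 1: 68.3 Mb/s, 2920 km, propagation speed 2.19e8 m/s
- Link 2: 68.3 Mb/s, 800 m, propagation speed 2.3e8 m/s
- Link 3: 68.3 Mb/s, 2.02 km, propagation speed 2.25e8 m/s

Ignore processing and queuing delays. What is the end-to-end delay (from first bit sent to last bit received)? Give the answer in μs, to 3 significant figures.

L = 889 × 8 = 7112 bits.
Transmission delay per hop = L/R = 7112/68300000 = 104.129 μs; 3 hops → 312.387 μs.
Propagation delays (d/s per hop): 13333.3, 3.47826, 8.97778 μs; sum = 13345.8 μs.
End-to-end = 13700 μs.

13700 μs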